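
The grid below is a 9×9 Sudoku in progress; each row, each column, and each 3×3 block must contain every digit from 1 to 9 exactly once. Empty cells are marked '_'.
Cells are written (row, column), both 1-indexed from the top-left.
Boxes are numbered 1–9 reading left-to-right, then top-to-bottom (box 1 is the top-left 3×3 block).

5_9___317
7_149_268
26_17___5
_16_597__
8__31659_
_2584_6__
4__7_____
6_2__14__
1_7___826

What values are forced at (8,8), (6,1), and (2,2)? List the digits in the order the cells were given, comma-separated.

7,9,3

For (8,8):
  Consider where 7 can go in box 9.
  (7,7) is out (row 7 already has a 7).
  (7,8) is out (row 7 already has a 7).
  (7,9) is out (row 7 already has a 7).
  (8,9) is out (column 9 already has a 7).
  So the only cell in box 9 that can hold 7 is (8,8).
  So (8,8) = 7.
For (6,1):
  Consider where 9 can go in box 4.
  (4,1) is out (row 4 already has a 9).
  (5,2) is out (row 5 already has a 9).
  (5,3) is out (row 5 already has a 9).
  So the only cell in box 4 that can hold 9 is (6,1).
  So (6,1) = 9.
For (2,2):
  Row 2 already contains {1, 2, 4, 6, 7, 8, 9}.
  Column 2 already contains {1, 2, 6}.
  Its 3×3 block (box 1) already contains {1, 2, 5, 6, 7, 9}.
  The only value from 1–9 not eliminated is 3, so (2,2) = 3.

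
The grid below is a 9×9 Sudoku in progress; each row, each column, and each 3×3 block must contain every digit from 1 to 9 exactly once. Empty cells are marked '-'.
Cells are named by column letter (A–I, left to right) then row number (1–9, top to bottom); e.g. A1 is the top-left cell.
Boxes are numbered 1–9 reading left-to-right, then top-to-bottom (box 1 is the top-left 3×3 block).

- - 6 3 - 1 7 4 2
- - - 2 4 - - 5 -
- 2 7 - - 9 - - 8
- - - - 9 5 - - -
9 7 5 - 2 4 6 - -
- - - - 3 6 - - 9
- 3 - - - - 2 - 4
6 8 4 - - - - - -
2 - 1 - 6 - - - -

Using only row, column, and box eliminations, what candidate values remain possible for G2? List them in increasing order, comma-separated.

Row 2 already contains {2, 4, 5}.
Column G already contains {2, 6, 7}.
Its 3×3 block (box 3) already contains {2, 4, 5, 7, 8}.
Removing those from 1–9 leaves {1, 3, 9} as the candidates for G2.

1,3,9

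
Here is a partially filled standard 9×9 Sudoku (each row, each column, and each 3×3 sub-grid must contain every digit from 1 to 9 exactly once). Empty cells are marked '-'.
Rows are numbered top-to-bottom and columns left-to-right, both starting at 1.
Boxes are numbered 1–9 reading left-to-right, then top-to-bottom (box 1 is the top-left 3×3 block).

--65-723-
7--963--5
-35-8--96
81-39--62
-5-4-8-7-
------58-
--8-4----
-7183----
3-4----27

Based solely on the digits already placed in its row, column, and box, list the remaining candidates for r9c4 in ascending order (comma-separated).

1,6

Row 9 already contains {2, 3, 4, 7}.
Column 4 already contains {3, 4, 5, 8, 9}.
Its 3×3 block (box 8) already contains {3, 4, 8}.
Removing those from 1–9 leaves {1, 6} as the candidates for r9c4.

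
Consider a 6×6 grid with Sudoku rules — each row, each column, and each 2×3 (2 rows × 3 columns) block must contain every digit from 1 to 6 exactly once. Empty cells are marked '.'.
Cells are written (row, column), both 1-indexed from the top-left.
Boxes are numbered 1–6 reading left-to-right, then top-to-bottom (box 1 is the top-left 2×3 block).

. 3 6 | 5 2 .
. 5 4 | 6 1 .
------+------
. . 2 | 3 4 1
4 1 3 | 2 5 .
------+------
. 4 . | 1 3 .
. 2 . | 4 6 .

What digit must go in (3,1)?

Cell (3,1) itself could take any of {5, 6} by direct elimination.
Consider where 5 can go in box 3.
(3,2) is out (column 2 already has a 5).
So the only cell in box 3 that can hold 5 is (3,1).
Therefore (3,1) = 5.

5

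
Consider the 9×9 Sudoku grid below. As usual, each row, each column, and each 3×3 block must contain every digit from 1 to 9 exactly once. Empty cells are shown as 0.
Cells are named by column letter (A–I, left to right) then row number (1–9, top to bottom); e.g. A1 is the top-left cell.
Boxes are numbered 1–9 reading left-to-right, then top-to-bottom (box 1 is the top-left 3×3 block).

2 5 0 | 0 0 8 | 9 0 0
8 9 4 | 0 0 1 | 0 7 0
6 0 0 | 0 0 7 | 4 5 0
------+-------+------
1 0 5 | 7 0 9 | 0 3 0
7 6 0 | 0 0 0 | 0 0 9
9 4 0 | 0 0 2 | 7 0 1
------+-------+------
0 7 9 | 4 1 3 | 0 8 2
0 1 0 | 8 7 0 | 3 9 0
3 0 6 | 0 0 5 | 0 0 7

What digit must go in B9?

8

Cell B9 itself could take any of {2, 8} by direct elimination.
Consider where 8 can go in box 7.
A7 is out (row 7 already has a 8).
A8 is out (row 8 already has a 8).
C8 is out (row 8 already has a 8).
So the only cell in box 7 that can hold 8 is B9.
Therefore B9 = 8.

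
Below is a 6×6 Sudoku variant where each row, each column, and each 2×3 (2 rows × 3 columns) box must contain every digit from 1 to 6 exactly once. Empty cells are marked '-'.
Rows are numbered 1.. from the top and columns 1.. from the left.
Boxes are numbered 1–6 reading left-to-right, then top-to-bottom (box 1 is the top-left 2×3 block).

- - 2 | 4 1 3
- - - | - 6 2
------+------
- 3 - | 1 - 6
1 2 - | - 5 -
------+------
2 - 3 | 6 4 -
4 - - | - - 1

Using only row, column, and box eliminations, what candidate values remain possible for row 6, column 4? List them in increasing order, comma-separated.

2,3,5

Row 6 already contains {1, 4}.
Column 4 already contains {1, 4, 6}.
Its 2×3 block (box 6) already contains {1, 4, 6}.
Removing those from 1–6 leaves {2, 3, 5} as the candidates for row 6, column 4.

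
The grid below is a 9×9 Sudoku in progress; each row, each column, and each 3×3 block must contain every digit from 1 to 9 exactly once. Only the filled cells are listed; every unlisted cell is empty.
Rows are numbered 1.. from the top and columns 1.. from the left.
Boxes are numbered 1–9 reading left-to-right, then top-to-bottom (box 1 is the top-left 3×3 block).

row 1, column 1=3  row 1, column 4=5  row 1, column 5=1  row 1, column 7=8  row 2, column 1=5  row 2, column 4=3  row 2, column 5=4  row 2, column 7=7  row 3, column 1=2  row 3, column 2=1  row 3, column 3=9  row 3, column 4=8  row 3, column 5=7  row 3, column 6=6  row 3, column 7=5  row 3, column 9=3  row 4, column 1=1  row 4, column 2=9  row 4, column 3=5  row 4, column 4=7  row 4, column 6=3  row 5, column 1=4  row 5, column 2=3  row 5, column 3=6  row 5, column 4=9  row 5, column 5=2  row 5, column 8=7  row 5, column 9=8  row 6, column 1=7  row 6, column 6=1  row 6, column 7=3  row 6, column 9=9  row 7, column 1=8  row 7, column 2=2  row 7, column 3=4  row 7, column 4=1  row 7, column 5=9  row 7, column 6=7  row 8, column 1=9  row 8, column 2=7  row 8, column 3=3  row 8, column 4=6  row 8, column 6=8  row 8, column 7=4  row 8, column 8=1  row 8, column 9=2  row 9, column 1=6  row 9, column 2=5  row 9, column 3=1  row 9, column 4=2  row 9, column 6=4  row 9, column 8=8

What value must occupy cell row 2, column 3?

Row 2 already contains {3, 4, 5, 7}.
Column 3 already contains {1, 3, 4, 5, 6, 9}.
Its 3×3 block (box 1) already contains {1, 2, 3, 5, 9}.
The only value from 1–9 not eliminated is 8, so row 2, column 3 = 8.

8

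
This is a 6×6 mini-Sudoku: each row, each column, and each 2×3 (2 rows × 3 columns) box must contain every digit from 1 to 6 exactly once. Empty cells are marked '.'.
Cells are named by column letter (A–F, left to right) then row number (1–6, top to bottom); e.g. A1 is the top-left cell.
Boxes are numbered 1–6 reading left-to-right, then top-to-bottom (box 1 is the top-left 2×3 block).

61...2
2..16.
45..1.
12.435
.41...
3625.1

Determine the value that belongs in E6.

4

Row 6 already contains {1, 2, 3, 5, 6}.
Column E already contains {1, 3, 6}.
Its 2×3 block (box 6) already contains {1, 5}.
The only value from 1–6 not eliminated is 4, so E6 = 4.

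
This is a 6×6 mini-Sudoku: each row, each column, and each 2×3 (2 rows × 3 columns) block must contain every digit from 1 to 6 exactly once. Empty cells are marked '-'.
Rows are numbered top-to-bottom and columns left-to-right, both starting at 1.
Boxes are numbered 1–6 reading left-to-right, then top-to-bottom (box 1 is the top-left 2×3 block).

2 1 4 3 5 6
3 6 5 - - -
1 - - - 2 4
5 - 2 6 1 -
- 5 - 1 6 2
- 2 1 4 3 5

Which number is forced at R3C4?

Row 3 already contains {1, 2, 4}.
Column 4 already contains {1, 3, 4, 6}.
Its 2×3 block (box 4) already contains {1, 2, 4, 6}.
The only value from 1–6 not eliminated is 5, so R3C4 = 5.

5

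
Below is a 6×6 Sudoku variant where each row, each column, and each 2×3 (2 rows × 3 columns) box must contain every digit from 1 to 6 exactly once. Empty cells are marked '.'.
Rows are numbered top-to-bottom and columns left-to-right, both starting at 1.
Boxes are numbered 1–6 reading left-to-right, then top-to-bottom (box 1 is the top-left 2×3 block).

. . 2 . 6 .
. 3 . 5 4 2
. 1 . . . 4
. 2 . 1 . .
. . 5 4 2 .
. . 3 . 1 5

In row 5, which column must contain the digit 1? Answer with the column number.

1

Consider where 1 can go in row 5.
r5c2 is out (column 2 already has a 1).
r5c6 is out (box 6 already has a 1).
So the only cell in row 5 that can hold 1 is r5c1.
That is column 1.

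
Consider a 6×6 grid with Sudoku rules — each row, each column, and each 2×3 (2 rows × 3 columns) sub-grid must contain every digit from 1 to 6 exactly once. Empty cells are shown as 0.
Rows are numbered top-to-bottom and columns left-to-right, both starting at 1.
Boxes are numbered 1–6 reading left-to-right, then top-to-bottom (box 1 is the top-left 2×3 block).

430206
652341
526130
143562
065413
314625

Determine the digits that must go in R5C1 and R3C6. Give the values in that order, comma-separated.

For R5C1:
  Row 5 already contains {1, 3, 4, 5, 6}.
  Column 1 already contains {1, 3, 4, 5, 6}.
  Its 2×3 block (box 5) already contains {1, 3, 4, 5, 6}.
  The only value from 1–6 not eliminated is 2, so R5C1 = 2.
For R3C6:
  Row 3 already contains {1, 2, 3, 5, 6}.
  Column 6 already contains {1, 2, 3, 5, 6}.
  Its 2×3 block (box 4) already contains {1, 2, 3, 5, 6}.
  The only value from 1–6 not eliminated is 4, so R3C6 = 4.

2,4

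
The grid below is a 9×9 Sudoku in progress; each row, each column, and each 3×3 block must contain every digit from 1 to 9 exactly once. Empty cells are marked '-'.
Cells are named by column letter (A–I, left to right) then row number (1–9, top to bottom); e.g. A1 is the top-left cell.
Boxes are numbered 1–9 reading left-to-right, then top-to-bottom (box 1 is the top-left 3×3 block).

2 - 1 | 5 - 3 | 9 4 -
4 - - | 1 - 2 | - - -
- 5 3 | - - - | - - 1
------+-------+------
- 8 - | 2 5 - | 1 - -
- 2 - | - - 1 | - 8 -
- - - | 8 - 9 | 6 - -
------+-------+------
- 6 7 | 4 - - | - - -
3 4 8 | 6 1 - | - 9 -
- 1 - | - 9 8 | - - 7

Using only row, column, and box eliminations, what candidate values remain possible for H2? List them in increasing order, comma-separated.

3,5,6,7

Row 2 already contains {1, 2, 4}.
Column H already contains {4, 8, 9}.
Its 3×3 block (box 3) already contains {1, 4, 9}.
Removing those from 1–9 leaves {3, 5, 6, 7} as the candidates for H2.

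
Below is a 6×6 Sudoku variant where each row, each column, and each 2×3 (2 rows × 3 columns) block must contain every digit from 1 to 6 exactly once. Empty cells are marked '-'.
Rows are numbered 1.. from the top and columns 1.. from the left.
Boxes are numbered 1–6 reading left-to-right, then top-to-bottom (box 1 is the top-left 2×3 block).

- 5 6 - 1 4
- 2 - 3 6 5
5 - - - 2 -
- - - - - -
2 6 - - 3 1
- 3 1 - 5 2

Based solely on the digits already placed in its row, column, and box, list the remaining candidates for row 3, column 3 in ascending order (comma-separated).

3,4

Row 3 already contains {2, 5}.
Column 3 already contains {1, 6}.
Its 2×3 block (box 3) already contains {5}.
Removing those from 1–6 leaves {3, 4} as the candidates for row 3, column 3.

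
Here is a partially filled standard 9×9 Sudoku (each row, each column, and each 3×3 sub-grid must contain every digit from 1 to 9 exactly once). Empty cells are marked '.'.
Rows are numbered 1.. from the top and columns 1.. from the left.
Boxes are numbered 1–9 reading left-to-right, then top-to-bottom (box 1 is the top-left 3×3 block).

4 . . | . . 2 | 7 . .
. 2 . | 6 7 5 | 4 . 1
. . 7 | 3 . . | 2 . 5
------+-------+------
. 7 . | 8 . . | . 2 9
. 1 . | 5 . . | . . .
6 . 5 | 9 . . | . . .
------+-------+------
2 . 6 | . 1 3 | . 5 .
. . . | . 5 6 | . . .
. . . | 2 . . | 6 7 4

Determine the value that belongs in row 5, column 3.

2

Cell row 5, column 3 itself could take any of {2, 3, 4, 8, 9} by direct elimination.
Consider where 2 can go in box 4.
row 4, column 1 is out (row 4 already has a 2).
row 4, column 3 is out (row 4 already has a 2).
row 5, column 1 is out (column 1 already has a 2).
row 6, column 2 is out (column 2 already has a 2).
So the only cell in box 4 that can hold 2 is row 5, column 3.
Therefore row 5, column 3 = 2.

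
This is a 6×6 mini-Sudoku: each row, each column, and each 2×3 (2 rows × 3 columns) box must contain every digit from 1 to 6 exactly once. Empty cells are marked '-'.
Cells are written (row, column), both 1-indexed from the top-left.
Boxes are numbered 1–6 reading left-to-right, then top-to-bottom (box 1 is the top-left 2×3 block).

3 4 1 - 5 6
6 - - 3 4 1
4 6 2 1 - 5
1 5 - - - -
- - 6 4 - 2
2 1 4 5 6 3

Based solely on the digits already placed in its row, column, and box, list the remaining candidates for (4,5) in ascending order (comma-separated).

2,3

Row 4 already contains {1, 5}.
Column 5 already contains {4, 5, 6}.
Its 2×3 block (box 4) already contains {1, 5}.
Removing those from 1–6 leaves {2, 3} as the candidates for (4,5).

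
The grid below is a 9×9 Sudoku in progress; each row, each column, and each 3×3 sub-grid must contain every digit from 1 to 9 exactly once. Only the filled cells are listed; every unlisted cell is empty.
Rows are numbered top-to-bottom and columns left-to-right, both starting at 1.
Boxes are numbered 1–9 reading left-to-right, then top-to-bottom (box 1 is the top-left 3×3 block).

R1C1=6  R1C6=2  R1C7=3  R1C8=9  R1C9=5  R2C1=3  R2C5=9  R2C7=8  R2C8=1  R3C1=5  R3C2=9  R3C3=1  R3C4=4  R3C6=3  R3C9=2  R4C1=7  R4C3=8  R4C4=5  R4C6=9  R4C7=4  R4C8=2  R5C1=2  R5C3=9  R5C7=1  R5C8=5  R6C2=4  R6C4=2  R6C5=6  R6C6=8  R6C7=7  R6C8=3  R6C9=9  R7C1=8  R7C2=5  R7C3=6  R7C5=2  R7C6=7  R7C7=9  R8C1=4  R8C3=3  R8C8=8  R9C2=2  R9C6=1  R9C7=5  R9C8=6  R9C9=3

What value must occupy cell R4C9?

Row 4 already contains {2, 4, 5, 7, 8, 9}.
Column 9 already contains {2, 3, 5, 9}.
Its 3×3 block (box 6) already contains {1, 2, 3, 4, 5, 7, 9}.
The only value from 1–9 not eliminated is 6, so R4C9 = 6.

6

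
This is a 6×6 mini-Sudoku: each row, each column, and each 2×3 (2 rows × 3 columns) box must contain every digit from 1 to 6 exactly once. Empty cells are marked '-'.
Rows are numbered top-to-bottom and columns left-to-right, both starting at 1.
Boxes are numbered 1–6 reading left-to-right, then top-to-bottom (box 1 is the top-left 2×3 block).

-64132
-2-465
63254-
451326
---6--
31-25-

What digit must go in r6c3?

6

Row 6 already contains {1, 2, 3, 5}.
Column 3 already contains {1, 2, 4}.
Its 2×3 block (box 5) already contains {1, 3}.
The only value from 1–6 not eliminated is 6, so r6c3 = 6.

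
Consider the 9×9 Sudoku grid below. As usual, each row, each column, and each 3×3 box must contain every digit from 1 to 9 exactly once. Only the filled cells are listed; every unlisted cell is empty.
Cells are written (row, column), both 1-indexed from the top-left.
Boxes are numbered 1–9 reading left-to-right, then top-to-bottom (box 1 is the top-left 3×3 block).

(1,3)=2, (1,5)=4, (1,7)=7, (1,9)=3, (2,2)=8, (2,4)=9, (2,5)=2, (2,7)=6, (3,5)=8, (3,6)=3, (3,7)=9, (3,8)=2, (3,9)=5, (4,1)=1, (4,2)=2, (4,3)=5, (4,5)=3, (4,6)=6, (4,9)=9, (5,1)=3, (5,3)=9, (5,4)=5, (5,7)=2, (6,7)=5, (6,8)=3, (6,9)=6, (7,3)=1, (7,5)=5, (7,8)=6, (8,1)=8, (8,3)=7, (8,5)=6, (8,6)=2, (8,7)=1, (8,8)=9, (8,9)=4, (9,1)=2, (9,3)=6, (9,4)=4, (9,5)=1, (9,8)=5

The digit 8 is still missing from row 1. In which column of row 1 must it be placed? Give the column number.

8

Consider where 8 can go in row 1.
(1,1) is out (column 1 already has a 8).
(1,2) is out (column 2 already has a 8).
(1,4) is out (box 2 already has a 8).
(1,6) is out (box 2 already has a 8).
So the only cell in row 1 that can hold 8 is (1,8).
That is column 8.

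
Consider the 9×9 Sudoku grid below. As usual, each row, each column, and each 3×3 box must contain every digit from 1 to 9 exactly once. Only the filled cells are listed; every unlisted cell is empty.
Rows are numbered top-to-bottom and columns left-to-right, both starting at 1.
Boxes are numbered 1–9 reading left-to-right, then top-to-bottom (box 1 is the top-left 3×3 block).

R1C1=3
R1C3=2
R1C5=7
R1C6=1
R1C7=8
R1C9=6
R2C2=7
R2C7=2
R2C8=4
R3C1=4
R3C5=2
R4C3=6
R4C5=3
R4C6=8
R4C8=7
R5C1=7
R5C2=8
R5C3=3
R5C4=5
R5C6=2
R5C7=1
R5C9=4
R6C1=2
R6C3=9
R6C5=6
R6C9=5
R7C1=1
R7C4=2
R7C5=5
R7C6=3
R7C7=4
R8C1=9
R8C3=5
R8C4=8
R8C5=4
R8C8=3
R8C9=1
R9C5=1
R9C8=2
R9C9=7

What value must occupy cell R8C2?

Cell R8C2 itself could take any of {2, 6} by direct elimination.
Consider where 2 can go in row 8.
R8C6 is out (column 6 already has a 2).
R8C7 is out (column 7 already has a 2).
So the only cell in row 8 that can hold 2 is R8C2.
Therefore R8C2 = 2.

2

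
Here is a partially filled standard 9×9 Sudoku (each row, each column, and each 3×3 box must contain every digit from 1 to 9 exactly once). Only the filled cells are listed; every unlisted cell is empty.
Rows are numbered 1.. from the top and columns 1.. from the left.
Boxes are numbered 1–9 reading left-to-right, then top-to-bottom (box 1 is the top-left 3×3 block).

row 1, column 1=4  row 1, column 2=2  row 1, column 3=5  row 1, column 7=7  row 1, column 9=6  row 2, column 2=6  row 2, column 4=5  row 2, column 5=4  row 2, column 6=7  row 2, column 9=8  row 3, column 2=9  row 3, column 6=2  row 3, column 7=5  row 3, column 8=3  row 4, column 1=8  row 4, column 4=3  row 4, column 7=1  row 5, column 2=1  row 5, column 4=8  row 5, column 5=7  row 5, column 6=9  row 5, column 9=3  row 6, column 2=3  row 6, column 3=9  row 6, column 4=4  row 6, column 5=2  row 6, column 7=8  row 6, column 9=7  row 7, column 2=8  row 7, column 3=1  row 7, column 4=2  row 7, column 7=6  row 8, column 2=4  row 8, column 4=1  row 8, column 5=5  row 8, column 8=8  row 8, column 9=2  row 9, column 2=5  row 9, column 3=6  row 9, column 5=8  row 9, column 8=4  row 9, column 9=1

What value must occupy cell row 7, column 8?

7

Cell row 7, column 8 itself could take any of {5, 7, 9} by direct elimination.
Consider where 7 can go in box 9.
row 7, column 9 is out (column 9 already has a 7).
row 8, column 7 is out (column 7 already has a 7).
row 9, column 7 is out (column 7 already has a 7).
So the only cell in box 9 that can hold 7 is row 7, column 8.
Therefore row 7, column 8 = 7.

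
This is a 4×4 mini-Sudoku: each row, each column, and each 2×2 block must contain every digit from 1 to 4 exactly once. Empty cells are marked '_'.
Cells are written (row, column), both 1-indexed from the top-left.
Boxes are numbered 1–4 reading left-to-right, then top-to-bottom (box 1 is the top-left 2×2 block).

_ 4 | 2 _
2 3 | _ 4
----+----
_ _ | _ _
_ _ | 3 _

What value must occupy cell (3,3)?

4

Cell (3,3) itself could take any of {1, 4} by direct elimination.
Consider where 4 can go in box 4.
(3,4) is out (column 4 already has a 4).
(4,4) is out (column 4 already has a 4).
So the only cell in box 4 that can hold 4 is (3,3).
Therefore (3,3) = 4.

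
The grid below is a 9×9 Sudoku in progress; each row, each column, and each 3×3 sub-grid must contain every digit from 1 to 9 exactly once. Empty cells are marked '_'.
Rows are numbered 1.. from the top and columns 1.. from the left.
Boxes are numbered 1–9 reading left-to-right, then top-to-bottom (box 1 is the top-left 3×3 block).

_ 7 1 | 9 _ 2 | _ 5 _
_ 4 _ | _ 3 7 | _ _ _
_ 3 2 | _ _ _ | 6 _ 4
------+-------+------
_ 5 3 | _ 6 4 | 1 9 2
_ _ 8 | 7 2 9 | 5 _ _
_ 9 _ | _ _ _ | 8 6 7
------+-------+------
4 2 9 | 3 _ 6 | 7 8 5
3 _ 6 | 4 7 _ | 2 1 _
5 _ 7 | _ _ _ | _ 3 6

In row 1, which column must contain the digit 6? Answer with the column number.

Consider where 6 can go in row 1.
row 1, column 5 is out (column 5 already has a 6).
row 1, column 7 is out (column 7 already has a 6).
row 1, column 9 is out (column 9 already has a 6).
So the only cell in row 1 that can hold 6 is row 1, column 1.
That is column 1.

1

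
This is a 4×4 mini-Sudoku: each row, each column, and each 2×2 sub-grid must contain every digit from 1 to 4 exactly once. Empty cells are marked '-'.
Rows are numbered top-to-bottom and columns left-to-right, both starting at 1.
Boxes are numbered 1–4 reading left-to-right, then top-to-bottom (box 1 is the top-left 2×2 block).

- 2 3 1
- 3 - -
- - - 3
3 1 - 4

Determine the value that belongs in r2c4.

2

Row 2 already contains {3}.
Column 4 already contains {1, 3, 4}.
Its 2×2 block (box 2) already contains {1, 3}.
The only value from 1–4 not eliminated is 2, so r2c4 = 2.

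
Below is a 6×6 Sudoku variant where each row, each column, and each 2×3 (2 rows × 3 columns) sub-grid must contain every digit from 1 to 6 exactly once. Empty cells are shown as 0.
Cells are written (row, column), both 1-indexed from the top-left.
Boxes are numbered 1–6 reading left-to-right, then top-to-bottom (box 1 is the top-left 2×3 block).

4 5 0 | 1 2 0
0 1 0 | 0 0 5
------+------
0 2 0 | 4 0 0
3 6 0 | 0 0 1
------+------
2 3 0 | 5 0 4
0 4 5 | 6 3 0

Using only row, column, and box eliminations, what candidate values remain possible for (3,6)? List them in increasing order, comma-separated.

Row 3 already contains {2, 4}.
Column 6 already contains {1, 4, 5}.
Its 2×3 block (box 4) already contains {1, 4}.
Removing those from 1–6 leaves {3, 6} as the candidates for (3,6).

3,6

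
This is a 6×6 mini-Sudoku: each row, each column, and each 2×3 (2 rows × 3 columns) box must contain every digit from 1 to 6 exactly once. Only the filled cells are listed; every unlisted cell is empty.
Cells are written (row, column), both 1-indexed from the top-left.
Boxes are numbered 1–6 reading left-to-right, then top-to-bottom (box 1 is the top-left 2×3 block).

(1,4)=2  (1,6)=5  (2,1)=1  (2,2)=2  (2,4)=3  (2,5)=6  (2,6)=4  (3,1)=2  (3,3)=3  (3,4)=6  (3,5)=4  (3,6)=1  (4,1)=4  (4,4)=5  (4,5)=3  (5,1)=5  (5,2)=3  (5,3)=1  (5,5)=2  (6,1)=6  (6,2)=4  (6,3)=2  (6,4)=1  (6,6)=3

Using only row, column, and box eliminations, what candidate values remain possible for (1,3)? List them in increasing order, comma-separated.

4,6

Row 1 already contains {2, 5}.
Column 3 already contains {1, 2, 3}.
Its 2×3 block (box 1) already contains {1, 2}.
Removing those from 1–6 leaves {4, 6} as the candidates for (1,3).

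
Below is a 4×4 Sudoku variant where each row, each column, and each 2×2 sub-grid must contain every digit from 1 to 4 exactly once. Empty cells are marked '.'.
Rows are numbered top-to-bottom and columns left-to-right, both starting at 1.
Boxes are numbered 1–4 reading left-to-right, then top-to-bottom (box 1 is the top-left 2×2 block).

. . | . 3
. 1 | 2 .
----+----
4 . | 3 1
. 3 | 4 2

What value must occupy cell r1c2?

Cell r1c2 itself could take any of {2, 4} by direct elimination.
Consider where 4 can go in box 1.
r1c1 is out (column 1 already has a 4).
r2c1 is out (column 1 already has a 4).
So the only cell in box 1 that can hold 4 is r1c2.
Therefore r1c2 = 4.

4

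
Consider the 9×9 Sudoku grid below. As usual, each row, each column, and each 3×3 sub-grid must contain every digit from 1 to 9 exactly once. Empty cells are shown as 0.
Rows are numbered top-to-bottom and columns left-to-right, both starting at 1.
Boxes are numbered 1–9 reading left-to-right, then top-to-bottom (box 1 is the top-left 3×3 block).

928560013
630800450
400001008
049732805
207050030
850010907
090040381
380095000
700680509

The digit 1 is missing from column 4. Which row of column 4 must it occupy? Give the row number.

8

Consider where 1 can go in column 4.
R3C4 is out (row 3 already has a 1).
R5C4 is out (box 5 already has a 1).
R6C4 is out (row 6 already has a 1).
R7C4 is out (row 7 already has a 1).
So the only cell in column 4 that can hold 1 is R8C4.
That is row 8.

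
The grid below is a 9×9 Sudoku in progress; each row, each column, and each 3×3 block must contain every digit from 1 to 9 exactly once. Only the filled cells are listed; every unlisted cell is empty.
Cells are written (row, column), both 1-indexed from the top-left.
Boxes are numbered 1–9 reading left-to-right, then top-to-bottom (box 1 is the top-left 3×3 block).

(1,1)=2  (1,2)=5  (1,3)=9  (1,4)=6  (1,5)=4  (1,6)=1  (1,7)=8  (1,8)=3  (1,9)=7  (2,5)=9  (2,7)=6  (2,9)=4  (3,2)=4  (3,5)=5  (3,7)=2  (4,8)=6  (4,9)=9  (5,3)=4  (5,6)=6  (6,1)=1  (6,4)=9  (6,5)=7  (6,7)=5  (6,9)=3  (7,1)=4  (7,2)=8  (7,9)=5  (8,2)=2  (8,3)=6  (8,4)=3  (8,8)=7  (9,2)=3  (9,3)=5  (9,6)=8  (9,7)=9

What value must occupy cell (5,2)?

9

Cell (5,2) itself could take any of {7, 9} by direct elimination.
Consider where 9 can go in column 2.
(2,2) is out (row 2 already has a 9).
(4,2) is out (row 4 already has a 9).
(6,2) is out (row 6 already has a 9).
So the only cell in column 2 that can hold 9 is (5,2).
Therefore (5,2) = 9.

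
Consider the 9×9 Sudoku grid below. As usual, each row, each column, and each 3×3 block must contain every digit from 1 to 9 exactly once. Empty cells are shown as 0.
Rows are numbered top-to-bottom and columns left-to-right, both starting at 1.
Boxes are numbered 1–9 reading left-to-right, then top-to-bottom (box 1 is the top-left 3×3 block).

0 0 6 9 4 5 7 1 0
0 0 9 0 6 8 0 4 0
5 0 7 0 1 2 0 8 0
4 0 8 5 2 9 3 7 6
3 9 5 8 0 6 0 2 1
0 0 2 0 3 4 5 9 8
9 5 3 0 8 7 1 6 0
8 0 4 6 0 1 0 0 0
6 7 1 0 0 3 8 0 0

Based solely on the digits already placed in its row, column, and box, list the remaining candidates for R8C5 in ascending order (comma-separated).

5,9

Row 8 already contains {1, 4, 6, 8}.
Column 5 already contains {1, 2, 3, 4, 6, 8}.
Its 3×3 block (box 8) already contains {1, 3, 6, 7, 8}.
Removing those from 1–9 leaves {5, 9} as the candidates for R8C5.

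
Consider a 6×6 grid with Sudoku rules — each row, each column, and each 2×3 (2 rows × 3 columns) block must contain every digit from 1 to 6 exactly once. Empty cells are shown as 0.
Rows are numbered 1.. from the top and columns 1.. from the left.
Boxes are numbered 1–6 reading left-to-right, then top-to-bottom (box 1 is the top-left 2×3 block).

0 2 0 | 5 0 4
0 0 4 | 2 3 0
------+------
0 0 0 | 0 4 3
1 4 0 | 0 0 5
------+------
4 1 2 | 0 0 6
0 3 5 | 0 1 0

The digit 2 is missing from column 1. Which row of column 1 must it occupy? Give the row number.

Consider where 2 can go in column 1.
row 1, column 1 is out (row 1 already has a 2).
row 2, column 1 is out (row 2 already has a 2).
row 6, column 1 is out (box 5 already has a 2).
So the only cell in column 1 that can hold 2 is row 3, column 1.
That is row 3.

3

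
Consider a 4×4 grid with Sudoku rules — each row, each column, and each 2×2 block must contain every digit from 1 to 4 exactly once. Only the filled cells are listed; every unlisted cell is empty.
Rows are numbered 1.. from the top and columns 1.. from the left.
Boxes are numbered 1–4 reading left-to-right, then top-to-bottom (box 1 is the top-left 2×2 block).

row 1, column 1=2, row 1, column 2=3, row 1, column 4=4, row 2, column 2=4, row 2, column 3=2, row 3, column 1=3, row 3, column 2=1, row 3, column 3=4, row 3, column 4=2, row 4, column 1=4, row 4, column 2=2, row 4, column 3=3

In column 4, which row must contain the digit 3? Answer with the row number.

2

Consider where 3 can go in column 4.
row 4, column 4 is out (row 4 already has a 3).
So the only cell in column 4 that can hold 3 is row 2, column 4.
That is row 2.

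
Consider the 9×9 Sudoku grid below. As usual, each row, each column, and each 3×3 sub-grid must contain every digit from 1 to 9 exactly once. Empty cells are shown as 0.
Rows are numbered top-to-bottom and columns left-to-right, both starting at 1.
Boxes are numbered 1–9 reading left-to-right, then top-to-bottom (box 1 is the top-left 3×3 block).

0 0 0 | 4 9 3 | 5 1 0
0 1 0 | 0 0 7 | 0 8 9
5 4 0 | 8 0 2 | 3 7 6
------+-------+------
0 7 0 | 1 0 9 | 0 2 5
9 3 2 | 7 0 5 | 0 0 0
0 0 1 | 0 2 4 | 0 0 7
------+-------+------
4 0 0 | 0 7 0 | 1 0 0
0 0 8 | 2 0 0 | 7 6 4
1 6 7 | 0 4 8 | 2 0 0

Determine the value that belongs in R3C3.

9

Row 3 already contains {2, 3, 4, 5, 6, 7, 8}.
Column 3 already contains {1, 2, 7, 8}.
Its 3×3 block (box 1) already contains {1, 4, 5}.
The only value from 1–9 not eliminated is 9, so R3C3 = 9.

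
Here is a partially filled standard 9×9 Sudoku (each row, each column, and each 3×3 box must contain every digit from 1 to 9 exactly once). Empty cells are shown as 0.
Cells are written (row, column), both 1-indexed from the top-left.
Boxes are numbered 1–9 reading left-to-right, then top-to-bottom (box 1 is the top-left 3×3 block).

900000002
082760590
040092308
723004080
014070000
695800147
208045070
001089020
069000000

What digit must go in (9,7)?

Cell (9,7) itself could take any of {4, 8} by direct elimination.
Consider where 8 can go in column 7.
(1,7) is out (box 3 already has a 8).
(4,7) is out (row 4 already has a 8).
(5,7) is out (box 6 already has a 8).
(7,7) is out (row 7 already has a 8).
(8,7) is out (row 8 already has a 8).
So the only cell in column 7 that can hold 8 is (9,7).
Therefore (9,7) = 8.

8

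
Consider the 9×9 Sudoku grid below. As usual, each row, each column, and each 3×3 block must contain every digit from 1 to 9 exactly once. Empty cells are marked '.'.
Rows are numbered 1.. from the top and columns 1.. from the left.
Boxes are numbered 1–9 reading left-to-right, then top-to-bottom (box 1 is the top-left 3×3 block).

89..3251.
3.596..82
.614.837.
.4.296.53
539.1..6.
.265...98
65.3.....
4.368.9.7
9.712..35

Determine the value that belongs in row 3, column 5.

Row 3 already contains {1, 3, 4, 6, 7, 8}.
Column 5 already contains {1, 2, 3, 6, 8, 9}.
Its 3×3 block (box 2) already contains {2, 3, 4, 6, 8, 9}.
The only value from 1–9 not eliminated is 5, so row 3, column 5 = 5.

5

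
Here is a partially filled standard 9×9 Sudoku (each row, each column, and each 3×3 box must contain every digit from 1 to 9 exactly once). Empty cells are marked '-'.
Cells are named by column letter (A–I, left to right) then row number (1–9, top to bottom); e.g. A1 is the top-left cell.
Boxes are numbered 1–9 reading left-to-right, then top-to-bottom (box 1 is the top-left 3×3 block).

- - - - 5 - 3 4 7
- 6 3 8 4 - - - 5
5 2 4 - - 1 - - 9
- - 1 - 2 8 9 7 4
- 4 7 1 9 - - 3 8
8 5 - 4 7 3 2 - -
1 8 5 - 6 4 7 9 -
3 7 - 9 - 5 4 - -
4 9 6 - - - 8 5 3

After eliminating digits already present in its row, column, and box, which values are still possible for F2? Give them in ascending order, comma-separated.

2,7,9

Row 2 already contains {3, 4, 5, 6, 8}.
Column F already contains {1, 3, 4, 5, 8}.
Its 3×3 block (box 2) already contains {1, 4, 5, 8}.
Removing those from 1–9 leaves {2, 7, 9} as the candidates for F2.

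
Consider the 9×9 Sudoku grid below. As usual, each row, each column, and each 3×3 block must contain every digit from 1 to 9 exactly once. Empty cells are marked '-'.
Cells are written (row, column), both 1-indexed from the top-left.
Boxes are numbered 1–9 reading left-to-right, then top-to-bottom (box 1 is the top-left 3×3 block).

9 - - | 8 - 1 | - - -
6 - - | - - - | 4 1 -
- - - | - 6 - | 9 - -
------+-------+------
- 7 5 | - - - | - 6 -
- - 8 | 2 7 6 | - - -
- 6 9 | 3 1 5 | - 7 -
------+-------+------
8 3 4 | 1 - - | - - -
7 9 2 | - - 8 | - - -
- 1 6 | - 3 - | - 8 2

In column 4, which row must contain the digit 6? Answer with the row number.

8

Consider where 6 can go in column 4.
(2,4) is out (row 2 already has a 6).
(3,4) is out (row 3 already has a 6).
(4,4) is out (row 4 already has a 6).
(9,4) is out (row 9 already has a 6).
So the only cell in column 4 that can hold 6 is (8,4).
That is row 8.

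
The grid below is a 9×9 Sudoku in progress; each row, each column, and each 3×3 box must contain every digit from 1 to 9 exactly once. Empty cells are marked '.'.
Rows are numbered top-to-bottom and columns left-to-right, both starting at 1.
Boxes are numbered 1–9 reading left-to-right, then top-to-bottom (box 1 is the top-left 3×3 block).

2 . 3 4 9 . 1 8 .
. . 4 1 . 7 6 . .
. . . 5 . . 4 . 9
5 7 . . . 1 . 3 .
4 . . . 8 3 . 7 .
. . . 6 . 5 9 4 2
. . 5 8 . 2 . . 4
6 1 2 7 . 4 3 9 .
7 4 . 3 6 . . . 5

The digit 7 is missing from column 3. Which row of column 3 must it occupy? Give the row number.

Consider where 7 can go in column 3.
R4C3 is out (row 4 already has a 7).
R5C3 is out (row 5 already has a 7).
R6C3 is out (box 4 already has a 7).
R9C3 is out (row 9 already has a 7).
So the only cell in column 3 that can hold 7 is R3C3.
That is row 3.

3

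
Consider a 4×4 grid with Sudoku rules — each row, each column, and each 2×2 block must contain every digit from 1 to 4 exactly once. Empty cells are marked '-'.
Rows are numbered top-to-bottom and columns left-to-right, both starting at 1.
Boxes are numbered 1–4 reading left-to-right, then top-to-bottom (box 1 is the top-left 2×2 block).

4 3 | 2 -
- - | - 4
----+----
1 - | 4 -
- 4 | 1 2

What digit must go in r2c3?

3

Row 2 already contains {4}.
Column 3 already contains {1, 2, 4}.
Its 2×2 block (box 2) already contains {2, 4}.
The only value from 1–4 not eliminated is 3, so r2c3 = 3.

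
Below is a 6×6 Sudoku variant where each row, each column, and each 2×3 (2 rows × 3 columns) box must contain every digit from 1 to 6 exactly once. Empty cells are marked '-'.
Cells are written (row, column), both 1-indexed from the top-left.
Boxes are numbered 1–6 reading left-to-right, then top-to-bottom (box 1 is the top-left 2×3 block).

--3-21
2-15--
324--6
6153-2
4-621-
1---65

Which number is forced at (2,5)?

3

Cell (2,5) itself could take any of {3, 4} by direct elimination.
Consider where 3 can go in column 5.
(3,5) is out (row 3 already has a 3).
(4,5) is out (row 4 already has a 3).
So the only cell in column 5 that can hold 3 is (2,5).
Therefore (2,5) = 3.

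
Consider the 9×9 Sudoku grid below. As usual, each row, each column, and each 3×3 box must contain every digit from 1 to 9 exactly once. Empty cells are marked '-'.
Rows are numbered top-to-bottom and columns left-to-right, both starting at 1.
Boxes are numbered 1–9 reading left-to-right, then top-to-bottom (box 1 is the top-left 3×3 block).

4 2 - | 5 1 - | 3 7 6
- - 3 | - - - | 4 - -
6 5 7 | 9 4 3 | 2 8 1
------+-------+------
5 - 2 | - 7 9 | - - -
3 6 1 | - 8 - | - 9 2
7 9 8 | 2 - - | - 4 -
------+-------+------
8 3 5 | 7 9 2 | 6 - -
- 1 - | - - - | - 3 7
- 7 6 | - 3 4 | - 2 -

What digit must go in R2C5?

Cell R2C5 itself could take any of {2, 6} by direct elimination.
Consider where 2 can go in column 5.
R6C5 is out (row 6 already has a 2).
R8C5 is out (box 8 already has a 2).
So the only cell in column 5 that can hold 2 is R2C5.
Therefore R2C5 = 2.

2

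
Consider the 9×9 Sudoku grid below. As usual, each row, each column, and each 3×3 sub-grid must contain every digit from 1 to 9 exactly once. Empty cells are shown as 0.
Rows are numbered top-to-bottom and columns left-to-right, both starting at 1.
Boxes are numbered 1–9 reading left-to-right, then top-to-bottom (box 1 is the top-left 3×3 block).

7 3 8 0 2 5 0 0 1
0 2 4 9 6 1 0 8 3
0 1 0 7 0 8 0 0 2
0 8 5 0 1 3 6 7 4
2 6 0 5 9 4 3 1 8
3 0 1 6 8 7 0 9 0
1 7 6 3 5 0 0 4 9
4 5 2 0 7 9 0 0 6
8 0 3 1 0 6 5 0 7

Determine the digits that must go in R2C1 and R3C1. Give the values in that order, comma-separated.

5,6

For R2C1:
  Row 2 already contains {1, 2, 3, 4, 6, 8, 9}.
  Column 1 already contains {1, 2, 3, 4, 7, 8}.
  Its 3×3 block (box 1) already contains {1, 2, 3, 4, 7, 8}.
  The only value from 1–9 not eliminated is 5, so R2C1 = 5.
For R3C1:
  Consider where 6 can go in box 1.
  R2C1 is out (row 2 already has a 6).
  R3C3 is out (column 3 already has a 6).
  So the only cell in box 1 that can hold 6 is R3C1.
  So R3C1 = 6.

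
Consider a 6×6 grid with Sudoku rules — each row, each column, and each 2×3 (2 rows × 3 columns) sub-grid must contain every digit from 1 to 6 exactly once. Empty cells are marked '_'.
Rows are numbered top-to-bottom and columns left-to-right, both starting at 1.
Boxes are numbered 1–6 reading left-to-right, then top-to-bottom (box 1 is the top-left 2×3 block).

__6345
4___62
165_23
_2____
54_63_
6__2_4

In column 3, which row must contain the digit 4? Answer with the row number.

Consider where 4 can go in column 3.
R2C3 is out (row 2 already has a 4).
R5C3 is out (row 5 already has a 4).
R6C3 is out (row 6 already has a 4).
So the only cell in column 3 that can hold 4 is R4C3.
That is row 4.

4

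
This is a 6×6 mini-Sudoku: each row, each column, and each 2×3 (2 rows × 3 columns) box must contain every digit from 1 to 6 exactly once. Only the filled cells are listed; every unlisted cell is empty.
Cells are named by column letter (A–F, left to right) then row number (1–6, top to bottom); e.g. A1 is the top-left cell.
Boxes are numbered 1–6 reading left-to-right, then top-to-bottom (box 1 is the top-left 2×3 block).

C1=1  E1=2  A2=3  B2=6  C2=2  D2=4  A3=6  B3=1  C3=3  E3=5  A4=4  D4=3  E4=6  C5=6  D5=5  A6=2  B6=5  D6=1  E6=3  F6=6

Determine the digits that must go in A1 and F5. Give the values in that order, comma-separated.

5,2

For A1:
  Row 1 already contains {1, 2}.
  Column A already contains {2, 3, 4, 6}.
  Its 2×3 block (box 1) already contains {1, 2, 3, 6}.
  The only value from 1–6 not eliminated is 5, so A1 = 5.
For F5:
  Consider where 2 can go in box 6.
  E5 is out (column E already has a 2).
  So the only cell in box 6 that can hold 2 is F5.
  So F5 = 2.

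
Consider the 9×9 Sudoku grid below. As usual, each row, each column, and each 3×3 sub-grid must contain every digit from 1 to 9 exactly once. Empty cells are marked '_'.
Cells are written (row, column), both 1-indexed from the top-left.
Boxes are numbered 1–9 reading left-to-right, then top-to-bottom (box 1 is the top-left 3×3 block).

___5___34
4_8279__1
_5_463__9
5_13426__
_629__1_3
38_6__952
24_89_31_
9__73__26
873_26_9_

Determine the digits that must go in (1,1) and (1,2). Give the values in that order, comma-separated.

6,2

For (1,1):
  Consider where 6 can go in column 1.
  (3,1) is out (row 3 already has a 6).
  (5,1) is out (row 5 already has a 6).
  So the only cell in column 1 that can hold 6 is (1,1).
  So (1,1) = 6.
For (1,2):
  Consider where 2 can go in box 1.
  (1,1) is out (column 1 already has a 2).
  (1,3) is out (column 3 already has a 2).
  (2,2) is out (row 2 already has a 2).
  (3,1) is out (column 1 already has a 2).
  (3,3) is out (column 3 already has a 2).
  So the only cell in box 1 that can hold 2 is (1,2).
  So (1,2) = 2.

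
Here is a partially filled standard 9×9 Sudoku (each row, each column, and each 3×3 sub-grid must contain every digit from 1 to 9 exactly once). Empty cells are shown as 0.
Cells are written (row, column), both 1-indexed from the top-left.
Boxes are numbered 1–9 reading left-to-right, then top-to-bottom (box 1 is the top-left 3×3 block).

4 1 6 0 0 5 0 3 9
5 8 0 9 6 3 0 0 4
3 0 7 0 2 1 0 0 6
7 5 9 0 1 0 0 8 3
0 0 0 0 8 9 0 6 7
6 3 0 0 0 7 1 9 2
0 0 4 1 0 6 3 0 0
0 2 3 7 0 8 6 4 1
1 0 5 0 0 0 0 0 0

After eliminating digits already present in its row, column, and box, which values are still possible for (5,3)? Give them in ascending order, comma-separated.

1,2

Row 5 already contains {6, 7, 8, 9}.
Column 3 already contains {3, 4, 5, 6, 7, 9}.
Its 3×3 block (box 4) already contains {3, 5, 6, 7, 9}.
Removing those from 1–9 leaves {1, 2} as the candidates for (5,3).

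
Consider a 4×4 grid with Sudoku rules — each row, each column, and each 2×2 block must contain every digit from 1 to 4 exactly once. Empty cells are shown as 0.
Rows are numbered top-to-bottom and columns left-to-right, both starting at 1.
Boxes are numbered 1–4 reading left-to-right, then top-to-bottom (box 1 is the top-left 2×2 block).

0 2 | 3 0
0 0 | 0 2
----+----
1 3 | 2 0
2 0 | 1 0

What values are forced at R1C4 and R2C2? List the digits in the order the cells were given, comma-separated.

For R1C4:
  Consider where 1 can go in column 4.
  R3C4 is out (row 3 already has a 1).
  R4C4 is out (row 4 already has a 1).
  So the only cell in column 4 that can hold 1 is R1C4.
  So R1C4 = 1.
For R2C2:
  Consider where 1 can go in row 2.
  R2C1 is out (column 1 already has a 1).
  R2C3 is out (column 3 already has a 1).
  So the only cell in row 2 that can hold 1 is R2C2.
  So R2C2 = 1.

1,1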